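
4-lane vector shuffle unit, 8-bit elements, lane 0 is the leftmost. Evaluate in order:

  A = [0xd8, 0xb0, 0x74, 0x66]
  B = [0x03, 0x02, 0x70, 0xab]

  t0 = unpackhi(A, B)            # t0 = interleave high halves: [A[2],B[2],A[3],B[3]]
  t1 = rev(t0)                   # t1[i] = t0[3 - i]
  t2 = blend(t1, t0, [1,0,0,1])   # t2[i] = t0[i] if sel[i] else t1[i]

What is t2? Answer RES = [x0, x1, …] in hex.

RES = [0x74, 0x66, 0x70, 0xab]

t0 = [0x74, 0x70, 0x66, 0xab]
t1 = [0xab, 0x66, 0x70, 0x74]
t2 = [0x74, 0x66, 0x70, 0xab]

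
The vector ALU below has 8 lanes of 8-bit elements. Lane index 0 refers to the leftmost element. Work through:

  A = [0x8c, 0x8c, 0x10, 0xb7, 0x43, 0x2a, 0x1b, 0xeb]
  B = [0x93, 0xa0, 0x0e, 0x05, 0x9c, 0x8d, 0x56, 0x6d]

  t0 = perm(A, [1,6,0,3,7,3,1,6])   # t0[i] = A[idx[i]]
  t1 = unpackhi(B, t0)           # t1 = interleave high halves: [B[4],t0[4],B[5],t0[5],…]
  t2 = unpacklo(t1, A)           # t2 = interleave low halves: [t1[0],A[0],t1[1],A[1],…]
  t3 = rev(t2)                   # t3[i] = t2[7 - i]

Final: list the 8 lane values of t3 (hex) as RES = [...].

→ t0 |8c|1b|8c|b7|eb|b7|8c|1b|
→ t1 |9c|eb|8d|b7|56|8c|6d|1b|
→ t2 |9c|8c|eb|8c|8d|10|b7|b7|
→ t3 |b7|b7|10|8d|8c|eb|8c|9c|

RES = [0xb7, 0xb7, 0x10, 0x8d, 0x8c, 0xeb, 0x8c, 0x9c]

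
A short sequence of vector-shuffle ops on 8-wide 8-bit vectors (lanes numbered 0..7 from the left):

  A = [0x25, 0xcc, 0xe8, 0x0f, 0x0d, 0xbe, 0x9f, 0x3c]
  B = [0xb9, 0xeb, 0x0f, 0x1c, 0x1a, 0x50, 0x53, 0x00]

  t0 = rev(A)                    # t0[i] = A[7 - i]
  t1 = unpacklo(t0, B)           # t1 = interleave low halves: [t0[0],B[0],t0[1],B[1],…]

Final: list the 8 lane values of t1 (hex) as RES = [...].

  t0: 3c 9f be 0d 0f e8 cc 25
  t1: 3c b9 9f eb be 0f 0d 1c

RES = [0x3c, 0xb9, 0x9f, 0xeb, 0xbe, 0x0f, 0x0d, 0x1c]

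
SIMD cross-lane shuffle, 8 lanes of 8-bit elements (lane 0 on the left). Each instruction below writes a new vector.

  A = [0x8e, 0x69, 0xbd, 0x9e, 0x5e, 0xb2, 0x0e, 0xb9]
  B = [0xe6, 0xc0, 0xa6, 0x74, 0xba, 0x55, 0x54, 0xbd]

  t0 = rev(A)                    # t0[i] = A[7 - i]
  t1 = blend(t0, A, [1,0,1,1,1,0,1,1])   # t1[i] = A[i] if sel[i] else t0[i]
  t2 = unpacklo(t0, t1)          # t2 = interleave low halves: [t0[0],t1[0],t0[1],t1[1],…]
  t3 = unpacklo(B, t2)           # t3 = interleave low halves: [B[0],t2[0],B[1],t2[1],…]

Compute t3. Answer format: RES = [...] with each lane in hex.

RES = [0xe6, 0xb9, 0xc0, 0x8e, 0xa6, 0x0e, 0x74, 0x0e]

→ t0 |b9|0e|b2|5e|9e|bd|69|8e|
→ t1 |8e|0e|bd|9e|5e|bd|0e|b9|
→ t2 |b9|8e|0e|0e|b2|bd|5e|9e|
→ t3 |e6|b9|c0|8e|a6|0e|74|0e|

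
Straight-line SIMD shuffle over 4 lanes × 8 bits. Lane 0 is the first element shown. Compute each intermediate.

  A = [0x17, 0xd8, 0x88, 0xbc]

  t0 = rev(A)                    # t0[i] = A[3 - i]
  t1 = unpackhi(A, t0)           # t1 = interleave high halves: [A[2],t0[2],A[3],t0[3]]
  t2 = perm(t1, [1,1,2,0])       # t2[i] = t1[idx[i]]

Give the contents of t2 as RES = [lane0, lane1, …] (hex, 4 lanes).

→ t0 |bc|88|d8|17|
→ t1 |88|d8|bc|17|
→ t2 |d8|d8|bc|88|

RES = [0xd8, 0xd8, 0xbc, 0x88]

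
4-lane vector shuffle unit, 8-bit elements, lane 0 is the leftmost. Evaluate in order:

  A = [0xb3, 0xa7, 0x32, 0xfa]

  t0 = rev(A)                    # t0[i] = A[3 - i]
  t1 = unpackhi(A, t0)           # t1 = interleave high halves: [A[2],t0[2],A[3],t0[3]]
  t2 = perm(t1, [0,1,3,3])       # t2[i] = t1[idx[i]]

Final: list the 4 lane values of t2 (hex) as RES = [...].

RES = [ 0x32  0xa7  0xb3  0xb3 ]

→ t0 |fa|32|a7|b3|
→ t1 |32|a7|fa|b3|
→ t2 |32|a7|b3|b3|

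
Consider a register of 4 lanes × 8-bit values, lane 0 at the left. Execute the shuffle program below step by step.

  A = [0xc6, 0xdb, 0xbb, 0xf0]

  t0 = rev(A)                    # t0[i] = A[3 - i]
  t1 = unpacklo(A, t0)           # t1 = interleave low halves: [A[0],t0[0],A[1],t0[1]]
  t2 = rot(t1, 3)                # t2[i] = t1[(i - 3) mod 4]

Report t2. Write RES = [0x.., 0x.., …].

t0 = [0xf0, 0xbb, 0xdb, 0xc6]
t1 = [0xc6, 0xf0, 0xdb, 0xbb]
t2 = [0xf0, 0xdb, 0xbb, 0xc6]

RES = [ 0xf0  0xdb  0xbb  0xc6 ]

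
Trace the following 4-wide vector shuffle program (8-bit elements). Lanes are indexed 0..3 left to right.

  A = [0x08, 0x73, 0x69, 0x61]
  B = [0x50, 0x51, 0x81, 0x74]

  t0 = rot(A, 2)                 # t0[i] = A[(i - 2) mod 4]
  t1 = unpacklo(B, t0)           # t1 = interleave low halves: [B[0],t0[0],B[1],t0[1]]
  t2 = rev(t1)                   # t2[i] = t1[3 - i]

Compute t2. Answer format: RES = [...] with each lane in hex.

  t0: 69 61 08 73
  t1: 50 69 51 61
  t2: 61 51 69 50

RES = [0x61, 0x51, 0x69, 0x50]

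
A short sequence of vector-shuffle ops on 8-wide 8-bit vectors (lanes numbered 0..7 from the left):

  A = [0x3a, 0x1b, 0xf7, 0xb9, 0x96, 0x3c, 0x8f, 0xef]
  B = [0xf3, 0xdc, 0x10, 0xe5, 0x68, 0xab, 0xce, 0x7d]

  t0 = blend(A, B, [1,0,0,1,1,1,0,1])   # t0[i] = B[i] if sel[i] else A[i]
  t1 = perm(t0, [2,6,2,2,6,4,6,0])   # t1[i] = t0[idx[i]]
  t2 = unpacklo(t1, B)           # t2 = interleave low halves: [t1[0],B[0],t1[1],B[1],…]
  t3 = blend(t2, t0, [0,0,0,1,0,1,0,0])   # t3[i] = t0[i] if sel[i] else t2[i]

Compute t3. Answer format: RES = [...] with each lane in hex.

RES = [0xf7, 0xf3, 0x8f, 0xe5, 0xf7, 0xab, 0xf7, 0xe5]

t0 = [0xf3, 0x1b, 0xf7, 0xe5, 0x68, 0xab, 0x8f, 0x7d]
t1 = [0xf7, 0x8f, 0xf7, 0xf7, 0x8f, 0x68, 0x8f, 0xf3]
t2 = [0xf7, 0xf3, 0x8f, 0xdc, 0xf7, 0x10, 0xf7, 0xe5]
t3 = [0xf7, 0xf3, 0x8f, 0xe5, 0xf7, 0xab, 0xf7, 0xe5]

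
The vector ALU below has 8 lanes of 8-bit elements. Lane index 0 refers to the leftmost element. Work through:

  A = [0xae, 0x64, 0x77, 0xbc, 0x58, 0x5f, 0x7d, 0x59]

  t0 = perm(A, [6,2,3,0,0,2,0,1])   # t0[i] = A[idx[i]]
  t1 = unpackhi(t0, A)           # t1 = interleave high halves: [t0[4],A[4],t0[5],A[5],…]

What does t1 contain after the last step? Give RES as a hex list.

RES = [ 0xae  0x58  0x77  0x5f  0xae  0x7d  0x64  0x59 ]

t0 = [0x7d, 0x77, 0xbc, 0xae, 0xae, 0x77, 0xae, 0x64]
t1 = [0xae, 0x58, 0x77, 0x5f, 0xae, 0x7d, 0x64, 0x59]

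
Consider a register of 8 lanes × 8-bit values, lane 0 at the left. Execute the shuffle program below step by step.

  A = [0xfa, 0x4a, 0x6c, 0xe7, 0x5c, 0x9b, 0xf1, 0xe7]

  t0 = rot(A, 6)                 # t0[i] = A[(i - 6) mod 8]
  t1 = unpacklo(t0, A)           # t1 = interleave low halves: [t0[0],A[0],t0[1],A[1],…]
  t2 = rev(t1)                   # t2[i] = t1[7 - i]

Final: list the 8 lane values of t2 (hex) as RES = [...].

→ t0 |6c|e7|5c|9b|f1|e7|fa|4a|
→ t1 |6c|fa|e7|4a|5c|6c|9b|e7|
→ t2 |e7|9b|6c|5c|4a|e7|fa|6c|

RES = [ 0xe7  0x9b  0x6c  0x5c  0x4a  0xe7  0xfa  0x6c ]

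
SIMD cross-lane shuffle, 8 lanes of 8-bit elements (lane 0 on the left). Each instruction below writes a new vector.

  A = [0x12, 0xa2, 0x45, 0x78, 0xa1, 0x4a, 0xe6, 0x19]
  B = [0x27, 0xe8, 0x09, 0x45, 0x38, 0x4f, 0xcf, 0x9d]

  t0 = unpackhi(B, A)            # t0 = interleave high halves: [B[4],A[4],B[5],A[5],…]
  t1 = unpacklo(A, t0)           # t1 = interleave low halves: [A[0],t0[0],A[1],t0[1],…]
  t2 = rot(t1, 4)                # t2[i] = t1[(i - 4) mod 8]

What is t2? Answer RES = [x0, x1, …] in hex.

  t0: 38 a1 4f 4a cf e6 9d 19
  t1: 12 38 a2 a1 45 4f 78 4a
  t2: 45 4f 78 4a 12 38 a2 a1

RES = [ 0x45  0x4f  0x78  0x4a  0x12  0x38  0xa2  0xa1 ]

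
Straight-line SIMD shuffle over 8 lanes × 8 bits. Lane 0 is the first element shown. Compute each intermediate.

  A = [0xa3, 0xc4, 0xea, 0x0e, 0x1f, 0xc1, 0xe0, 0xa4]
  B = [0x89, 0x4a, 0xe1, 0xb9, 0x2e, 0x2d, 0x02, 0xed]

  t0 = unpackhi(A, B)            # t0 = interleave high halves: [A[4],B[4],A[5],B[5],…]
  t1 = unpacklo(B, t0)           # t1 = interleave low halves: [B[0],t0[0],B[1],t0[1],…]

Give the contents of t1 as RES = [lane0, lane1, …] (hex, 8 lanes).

t0 = [0x1f, 0x2e, 0xc1, 0x2d, 0xe0, 0x02, 0xa4, 0xed]
t1 = [0x89, 0x1f, 0x4a, 0x2e, 0xe1, 0xc1, 0xb9, 0x2d]

RES = [ 0x89  0x1f  0x4a  0x2e  0xe1  0xc1  0xb9  0x2d ]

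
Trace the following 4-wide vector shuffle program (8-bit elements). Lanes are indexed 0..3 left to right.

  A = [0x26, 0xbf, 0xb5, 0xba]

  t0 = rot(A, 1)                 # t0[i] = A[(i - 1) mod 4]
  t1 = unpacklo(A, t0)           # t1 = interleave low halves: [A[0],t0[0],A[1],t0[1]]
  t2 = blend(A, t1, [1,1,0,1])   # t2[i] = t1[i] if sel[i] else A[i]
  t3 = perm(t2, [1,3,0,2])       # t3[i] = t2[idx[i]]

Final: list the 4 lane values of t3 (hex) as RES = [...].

→ t0 |ba|26|bf|b5|
→ t1 |26|ba|bf|26|
→ t2 |26|ba|b5|26|
→ t3 |ba|26|26|b5|

RES = [ 0xba  0x26  0x26  0xb5 ]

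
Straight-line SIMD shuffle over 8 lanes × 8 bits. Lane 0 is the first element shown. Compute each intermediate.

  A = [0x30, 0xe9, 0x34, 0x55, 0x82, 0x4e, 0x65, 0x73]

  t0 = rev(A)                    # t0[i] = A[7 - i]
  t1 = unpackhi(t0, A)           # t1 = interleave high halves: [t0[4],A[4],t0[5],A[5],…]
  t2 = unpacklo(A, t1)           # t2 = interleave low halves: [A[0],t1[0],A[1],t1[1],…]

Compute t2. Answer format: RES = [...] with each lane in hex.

  t0: 73 65 4e 82 55 34 e9 30
  t1: 55 82 34 4e e9 65 30 73
  t2: 30 55 e9 82 34 34 55 4e

RES = [ 0x30  0x55  0xe9  0x82  0x34  0x34  0x55  0x4e ]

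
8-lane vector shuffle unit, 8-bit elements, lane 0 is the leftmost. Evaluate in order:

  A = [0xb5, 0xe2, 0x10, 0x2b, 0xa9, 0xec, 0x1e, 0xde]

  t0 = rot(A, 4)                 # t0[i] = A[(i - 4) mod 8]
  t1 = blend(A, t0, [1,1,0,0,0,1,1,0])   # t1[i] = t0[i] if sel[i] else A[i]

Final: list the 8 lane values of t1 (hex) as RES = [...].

→ t0 |a9|ec|1e|de|b5|e2|10|2b|
→ t1 |a9|ec|10|2b|a9|e2|10|de|

RES = [0xa9, 0xec, 0x10, 0x2b, 0xa9, 0xe2, 0x10, 0xde]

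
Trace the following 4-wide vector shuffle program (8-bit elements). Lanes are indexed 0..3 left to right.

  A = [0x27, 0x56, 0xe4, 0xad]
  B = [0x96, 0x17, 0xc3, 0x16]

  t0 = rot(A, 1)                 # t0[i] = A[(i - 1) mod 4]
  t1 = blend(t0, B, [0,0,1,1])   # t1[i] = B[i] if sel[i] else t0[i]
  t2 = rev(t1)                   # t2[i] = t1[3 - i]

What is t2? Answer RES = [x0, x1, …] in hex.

  t0: ad 27 56 e4
  t1: ad 27 c3 16
  t2: 16 c3 27 ad

RES = [0x16, 0xc3, 0x27, 0xad]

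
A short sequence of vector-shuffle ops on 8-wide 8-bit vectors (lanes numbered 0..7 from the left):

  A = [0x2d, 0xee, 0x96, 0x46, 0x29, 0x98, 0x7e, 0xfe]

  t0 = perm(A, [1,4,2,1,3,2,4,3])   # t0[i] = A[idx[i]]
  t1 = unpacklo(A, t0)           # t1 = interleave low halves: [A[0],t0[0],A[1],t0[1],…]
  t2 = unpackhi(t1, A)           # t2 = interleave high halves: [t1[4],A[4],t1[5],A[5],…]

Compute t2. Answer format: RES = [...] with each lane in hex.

t0 = [0xee, 0x29, 0x96, 0xee, 0x46, 0x96, 0x29, 0x46]
t1 = [0x2d, 0xee, 0xee, 0x29, 0x96, 0x96, 0x46, 0xee]
t2 = [0x96, 0x29, 0x96, 0x98, 0x46, 0x7e, 0xee, 0xfe]

RES = [0x96, 0x29, 0x96, 0x98, 0x46, 0x7e, 0xee, 0xfe]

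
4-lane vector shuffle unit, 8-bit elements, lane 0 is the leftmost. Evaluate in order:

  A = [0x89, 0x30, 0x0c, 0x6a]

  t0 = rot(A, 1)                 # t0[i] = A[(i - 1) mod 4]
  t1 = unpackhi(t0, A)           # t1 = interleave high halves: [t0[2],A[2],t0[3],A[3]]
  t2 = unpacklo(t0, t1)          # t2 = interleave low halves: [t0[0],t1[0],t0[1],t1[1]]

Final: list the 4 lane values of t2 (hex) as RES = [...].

→ t0 |6a|89|30|0c|
→ t1 |30|0c|0c|6a|
→ t2 |6a|30|89|0c|

RES = [0x6a, 0x30, 0x89, 0x0c]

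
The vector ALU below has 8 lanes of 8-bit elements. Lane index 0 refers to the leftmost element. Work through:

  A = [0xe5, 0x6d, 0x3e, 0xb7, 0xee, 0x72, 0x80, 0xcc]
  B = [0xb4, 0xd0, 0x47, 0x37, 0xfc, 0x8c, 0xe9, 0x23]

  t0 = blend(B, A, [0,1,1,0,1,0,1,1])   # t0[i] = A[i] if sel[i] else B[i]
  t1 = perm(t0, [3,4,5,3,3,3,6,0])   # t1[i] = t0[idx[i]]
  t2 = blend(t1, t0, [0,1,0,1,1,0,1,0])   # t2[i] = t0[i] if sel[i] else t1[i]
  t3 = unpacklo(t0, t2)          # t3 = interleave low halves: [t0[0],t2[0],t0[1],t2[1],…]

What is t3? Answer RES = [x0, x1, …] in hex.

t0 = [0xb4, 0x6d, 0x3e, 0x37, 0xee, 0x8c, 0x80, 0xcc]
t1 = [0x37, 0xee, 0x8c, 0x37, 0x37, 0x37, 0x80, 0xb4]
t2 = [0x37, 0x6d, 0x8c, 0x37, 0xee, 0x37, 0x80, 0xb4]
t3 = [0xb4, 0x37, 0x6d, 0x6d, 0x3e, 0x8c, 0x37, 0x37]

RES = [ 0xb4  0x37  0x6d  0x6d  0x3e  0x8c  0x37  0x37 ]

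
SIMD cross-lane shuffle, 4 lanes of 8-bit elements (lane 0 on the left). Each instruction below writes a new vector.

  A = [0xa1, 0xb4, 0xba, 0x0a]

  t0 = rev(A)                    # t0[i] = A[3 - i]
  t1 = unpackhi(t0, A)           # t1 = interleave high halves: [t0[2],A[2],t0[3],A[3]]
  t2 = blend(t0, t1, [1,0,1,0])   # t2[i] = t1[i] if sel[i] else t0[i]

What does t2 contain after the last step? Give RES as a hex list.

RES = [0xb4, 0xba, 0xa1, 0xa1]

→ t0 |0a|ba|b4|a1|
→ t1 |b4|ba|a1|0a|
→ t2 |b4|ba|a1|a1|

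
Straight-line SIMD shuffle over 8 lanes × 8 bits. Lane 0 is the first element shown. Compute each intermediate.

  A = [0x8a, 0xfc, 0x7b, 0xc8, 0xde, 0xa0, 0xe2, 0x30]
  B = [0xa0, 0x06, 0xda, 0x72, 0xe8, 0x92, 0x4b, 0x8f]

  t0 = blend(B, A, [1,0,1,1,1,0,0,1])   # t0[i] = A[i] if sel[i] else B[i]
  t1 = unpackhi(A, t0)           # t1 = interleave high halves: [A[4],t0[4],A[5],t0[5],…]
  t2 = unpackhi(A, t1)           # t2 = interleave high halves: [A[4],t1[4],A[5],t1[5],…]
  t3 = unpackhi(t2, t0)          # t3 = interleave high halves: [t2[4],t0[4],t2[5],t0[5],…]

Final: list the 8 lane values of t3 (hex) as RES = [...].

  t0: 8a 06 7b c8 de 92 4b 30
  t1: de de a0 92 e2 4b 30 30
  t2: de e2 a0 4b e2 30 30 30
  t3: e2 de 30 92 30 4b 30 30

RES = [ 0xe2  0xde  0x30  0x92  0x30  0x4b  0x30  0x30 ]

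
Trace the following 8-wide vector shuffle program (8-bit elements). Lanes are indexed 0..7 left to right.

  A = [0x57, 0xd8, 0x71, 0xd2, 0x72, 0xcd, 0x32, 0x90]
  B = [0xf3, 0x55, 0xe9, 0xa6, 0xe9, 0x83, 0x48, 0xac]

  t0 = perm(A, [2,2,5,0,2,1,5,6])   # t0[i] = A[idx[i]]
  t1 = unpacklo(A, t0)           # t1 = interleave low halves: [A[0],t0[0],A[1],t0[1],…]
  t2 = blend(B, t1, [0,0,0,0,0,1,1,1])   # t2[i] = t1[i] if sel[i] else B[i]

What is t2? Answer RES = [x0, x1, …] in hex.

RES = [ 0xf3  0x55  0xe9  0xa6  0xe9  0xcd  0xd2  0x57 ]

t0 = [0x71, 0x71, 0xcd, 0x57, 0x71, 0xd8, 0xcd, 0x32]
t1 = [0x57, 0x71, 0xd8, 0x71, 0x71, 0xcd, 0xd2, 0x57]
t2 = [0xf3, 0x55, 0xe9, 0xa6, 0xe9, 0xcd, 0xd2, 0x57]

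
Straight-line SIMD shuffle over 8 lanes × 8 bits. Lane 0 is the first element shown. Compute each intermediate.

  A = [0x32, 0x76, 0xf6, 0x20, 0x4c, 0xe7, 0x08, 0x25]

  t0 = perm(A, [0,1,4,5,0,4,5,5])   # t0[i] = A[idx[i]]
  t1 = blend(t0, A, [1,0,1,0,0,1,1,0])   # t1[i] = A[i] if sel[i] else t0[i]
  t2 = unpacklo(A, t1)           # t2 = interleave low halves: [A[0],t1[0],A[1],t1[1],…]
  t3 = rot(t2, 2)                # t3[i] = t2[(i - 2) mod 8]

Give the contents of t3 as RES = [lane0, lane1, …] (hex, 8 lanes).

RES = [0x20, 0xe7, 0x32, 0x32, 0x76, 0x76, 0xf6, 0xf6]

→ t0 |32|76|4c|e7|32|4c|e7|e7|
→ t1 |32|76|f6|e7|32|e7|08|e7|
→ t2 |32|32|76|76|f6|f6|20|e7|
→ t3 |20|e7|32|32|76|76|f6|f6|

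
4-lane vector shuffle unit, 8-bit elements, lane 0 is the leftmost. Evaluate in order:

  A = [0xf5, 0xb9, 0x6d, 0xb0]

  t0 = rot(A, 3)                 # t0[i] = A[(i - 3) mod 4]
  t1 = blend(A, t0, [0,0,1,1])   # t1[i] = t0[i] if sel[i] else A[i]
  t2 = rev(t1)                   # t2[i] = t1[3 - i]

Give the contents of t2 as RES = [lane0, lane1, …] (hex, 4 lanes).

  t0: b9 6d b0 f5
  t1: f5 b9 b0 f5
  t2: f5 b0 b9 f5

RES = [ 0xf5  0xb0  0xb9  0xf5 ]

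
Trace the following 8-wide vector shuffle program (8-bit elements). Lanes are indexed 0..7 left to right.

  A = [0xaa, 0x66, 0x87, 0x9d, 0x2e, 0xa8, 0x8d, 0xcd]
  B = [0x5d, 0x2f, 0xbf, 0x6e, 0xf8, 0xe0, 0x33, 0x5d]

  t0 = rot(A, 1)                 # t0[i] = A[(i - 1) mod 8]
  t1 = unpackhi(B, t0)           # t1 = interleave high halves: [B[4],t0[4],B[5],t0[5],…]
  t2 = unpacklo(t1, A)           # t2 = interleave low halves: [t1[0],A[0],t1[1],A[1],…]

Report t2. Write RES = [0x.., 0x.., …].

→ t0 |cd|aa|66|87|9d|2e|a8|8d|
→ t1 |f8|9d|e0|2e|33|a8|5d|8d|
→ t2 |f8|aa|9d|66|e0|87|2e|9d|

RES = [ 0xf8  0xaa  0x9d  0x66  0xe0  0x87  0x2e  0x9d ]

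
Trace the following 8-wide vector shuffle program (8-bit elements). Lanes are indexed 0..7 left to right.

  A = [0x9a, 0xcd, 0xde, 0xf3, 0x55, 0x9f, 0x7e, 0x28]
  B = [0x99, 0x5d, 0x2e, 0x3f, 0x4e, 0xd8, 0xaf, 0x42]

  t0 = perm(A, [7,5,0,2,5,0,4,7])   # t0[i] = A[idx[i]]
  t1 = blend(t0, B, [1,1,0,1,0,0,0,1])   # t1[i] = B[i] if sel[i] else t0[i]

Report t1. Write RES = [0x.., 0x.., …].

RES = [ 0x99  0x5d  0x9a  0x3f  0x9f  0x9a  0x55  0x42 ]

  t0: 28 9f 9a de 9f 9a 55 28
  t1: 99 5d 9a 3f 9f 9a 55 42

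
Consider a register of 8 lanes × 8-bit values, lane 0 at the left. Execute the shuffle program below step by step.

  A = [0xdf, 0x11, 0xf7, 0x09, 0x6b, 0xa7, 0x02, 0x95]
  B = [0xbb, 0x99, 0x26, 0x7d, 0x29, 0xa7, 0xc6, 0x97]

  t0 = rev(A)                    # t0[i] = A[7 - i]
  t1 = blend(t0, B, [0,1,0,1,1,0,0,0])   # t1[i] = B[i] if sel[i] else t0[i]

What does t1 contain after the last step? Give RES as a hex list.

→ t0 |95|02|a7|6b|09|f7|11|df|
→ t1 |95|99|a7|7d|29|f7|11|df|

RES = [0x95, 0x99, 0xa7, 0x7d, 0x29, 0xf7, 0x11, 0xdf]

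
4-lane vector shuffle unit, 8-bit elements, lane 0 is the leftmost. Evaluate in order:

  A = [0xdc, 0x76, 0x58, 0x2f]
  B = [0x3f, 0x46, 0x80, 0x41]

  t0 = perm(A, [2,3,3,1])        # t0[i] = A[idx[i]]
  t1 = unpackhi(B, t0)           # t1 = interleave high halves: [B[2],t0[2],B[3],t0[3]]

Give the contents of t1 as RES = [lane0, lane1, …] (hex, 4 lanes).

RES = [0x80, 0x2f, 0x41, 0x76]

t0 = [0x58, 0x2f, 0x2f, 0x76]
t1 = [0x80, 0x2f, 0x41, 0x76]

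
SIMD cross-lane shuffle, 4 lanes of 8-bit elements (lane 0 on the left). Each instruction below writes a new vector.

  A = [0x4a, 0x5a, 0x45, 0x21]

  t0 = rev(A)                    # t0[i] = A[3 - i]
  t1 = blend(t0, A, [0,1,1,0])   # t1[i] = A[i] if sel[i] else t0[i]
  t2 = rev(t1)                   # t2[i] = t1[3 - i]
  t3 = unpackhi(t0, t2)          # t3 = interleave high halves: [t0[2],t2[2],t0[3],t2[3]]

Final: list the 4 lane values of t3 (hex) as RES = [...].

→ t0 |21|45|5a|4a|
→ t1 |21|5a|45|4a|
→ t2 |4a|45|5a|21|
→ t3 |5a|5a|4a|21|

RES = [ 0x5a  0x5a  0x4a  0x21 ]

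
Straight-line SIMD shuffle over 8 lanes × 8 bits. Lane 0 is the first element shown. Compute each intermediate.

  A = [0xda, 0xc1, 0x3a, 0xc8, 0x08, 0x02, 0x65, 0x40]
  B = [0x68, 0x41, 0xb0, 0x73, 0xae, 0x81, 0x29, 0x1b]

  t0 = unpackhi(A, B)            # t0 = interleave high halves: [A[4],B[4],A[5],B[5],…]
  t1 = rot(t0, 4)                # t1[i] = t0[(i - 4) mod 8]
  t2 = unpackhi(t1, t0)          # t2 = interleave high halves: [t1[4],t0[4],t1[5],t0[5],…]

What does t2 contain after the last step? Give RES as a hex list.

RES = [ 0x08  0x65  0xae  0x29  0x02  0x40  0x81  0x1b ]

→ t0 |08|ae|02|81|65|29|40|1b|
→ t1 |65|29|40|1b|08|ae|02|81|
→ t2 |08|65|ae|29|02|40|81|1b|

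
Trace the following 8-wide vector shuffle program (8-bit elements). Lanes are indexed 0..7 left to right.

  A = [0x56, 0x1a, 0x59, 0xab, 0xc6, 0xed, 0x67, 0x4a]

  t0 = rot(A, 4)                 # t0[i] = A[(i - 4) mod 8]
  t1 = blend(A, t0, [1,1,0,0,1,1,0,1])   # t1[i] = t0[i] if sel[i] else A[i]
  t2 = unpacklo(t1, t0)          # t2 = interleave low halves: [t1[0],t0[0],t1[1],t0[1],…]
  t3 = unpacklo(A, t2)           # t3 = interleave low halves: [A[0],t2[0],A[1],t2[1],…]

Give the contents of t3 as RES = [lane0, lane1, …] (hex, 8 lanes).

→ t0 |c6|ed|67|4a|56|1a|59|ab|
→ t1 |c6|ed|59|ab|56|1a|67|ab|
→ t2 |c6|c6|ed|ed|59|67|ab|4a|
→ t3 |56|c6|1a|c6|59|ed|ab|ed|

RES = [ 0x56  0xc6  0x1a  0xc6  0x59  0xed  0xab  0xed ]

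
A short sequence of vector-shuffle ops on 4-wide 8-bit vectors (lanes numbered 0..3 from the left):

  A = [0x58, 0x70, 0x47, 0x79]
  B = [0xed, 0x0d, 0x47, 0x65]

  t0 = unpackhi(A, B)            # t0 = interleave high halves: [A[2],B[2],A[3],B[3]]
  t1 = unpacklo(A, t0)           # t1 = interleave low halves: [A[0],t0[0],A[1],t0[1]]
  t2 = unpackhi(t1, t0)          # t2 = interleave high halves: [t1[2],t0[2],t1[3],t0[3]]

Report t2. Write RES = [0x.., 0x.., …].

RES = [ 0x70  0x79  0x47  0x65 ]

t0 = [0x47, 0x47, 0x79, 0x65]
t1 = [0x58, 0x47, 0x70, 0x47]
t2 = [0x70, 0x79, 0x47, 0x65]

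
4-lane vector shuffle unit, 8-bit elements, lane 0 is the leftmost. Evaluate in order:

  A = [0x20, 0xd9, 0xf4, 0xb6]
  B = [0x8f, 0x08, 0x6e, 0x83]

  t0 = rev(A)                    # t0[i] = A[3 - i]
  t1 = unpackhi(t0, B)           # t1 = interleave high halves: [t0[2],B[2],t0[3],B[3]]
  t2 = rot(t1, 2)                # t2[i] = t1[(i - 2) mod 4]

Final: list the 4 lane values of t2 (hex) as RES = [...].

→ t0 |b6|f4|d9|20|
→ t1 |d9|6e|20|83|
→ t2 |20|83|d9|6e|

RES = [0x20, 0x83, 0xd9, 0x6e]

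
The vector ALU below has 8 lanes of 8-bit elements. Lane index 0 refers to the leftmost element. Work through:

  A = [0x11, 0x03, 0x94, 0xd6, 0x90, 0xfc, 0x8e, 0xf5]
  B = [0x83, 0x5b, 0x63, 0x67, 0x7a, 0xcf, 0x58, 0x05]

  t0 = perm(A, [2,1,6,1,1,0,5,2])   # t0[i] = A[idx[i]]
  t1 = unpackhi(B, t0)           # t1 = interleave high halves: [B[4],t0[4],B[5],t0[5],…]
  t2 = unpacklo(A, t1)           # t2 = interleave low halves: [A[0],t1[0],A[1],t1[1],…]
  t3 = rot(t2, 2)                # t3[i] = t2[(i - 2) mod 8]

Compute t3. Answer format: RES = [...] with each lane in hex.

→ t0 |94|03|8e|03|03|11|fc|94|
→ t1 |7a|03|cf|11|58|fc|05|94|
→ t2 |11|7a|03|03|94|cf|d6|11|
→ t3 |d6|11|11|7a|03|03|94|cf|

RES = [ 0xd6  0x11  0x11  0x7a  0x03  0x03  0x94  0xcf ]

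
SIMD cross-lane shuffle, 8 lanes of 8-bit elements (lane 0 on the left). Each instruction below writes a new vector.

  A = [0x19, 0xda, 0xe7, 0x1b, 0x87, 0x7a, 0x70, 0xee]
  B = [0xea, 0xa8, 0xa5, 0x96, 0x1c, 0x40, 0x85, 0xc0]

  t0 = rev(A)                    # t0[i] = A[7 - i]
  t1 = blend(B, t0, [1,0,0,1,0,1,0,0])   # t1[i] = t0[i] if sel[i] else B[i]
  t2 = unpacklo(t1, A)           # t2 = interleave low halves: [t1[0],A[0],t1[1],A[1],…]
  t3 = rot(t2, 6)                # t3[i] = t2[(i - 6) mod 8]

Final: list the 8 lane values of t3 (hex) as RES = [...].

→ t0 |ee|70|7a|87|1b|e7|da|19|
→ t1 |ee|a8|a5|87|1c|e7|85|c0|
→ t2 |ee|19|a8|da|a5|e7|87|1b|
→ t3 |a8|da|a5|e7|87|1b|ee|19|

RES = [ 0xa8  0xda  0xa5  0xe7  0x87  0x1b  0xee  0x19 ]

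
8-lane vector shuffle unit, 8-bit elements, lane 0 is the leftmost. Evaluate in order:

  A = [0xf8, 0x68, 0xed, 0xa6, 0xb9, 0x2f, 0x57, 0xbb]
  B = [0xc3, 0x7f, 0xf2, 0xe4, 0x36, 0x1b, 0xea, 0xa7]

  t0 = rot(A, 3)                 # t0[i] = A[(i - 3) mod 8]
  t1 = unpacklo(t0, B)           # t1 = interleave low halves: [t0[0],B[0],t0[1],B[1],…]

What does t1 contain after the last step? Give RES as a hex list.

RES = [0x2f, 0xc3, 0x57, 0x7f, 0xbb, 0xf2, 0xf8, 0xe4]

→ t0 |2f|57|bb|f8|68|ed|a6|b9|
→ t1 |2f|c3|57|7f|bb|f2|f8|e4|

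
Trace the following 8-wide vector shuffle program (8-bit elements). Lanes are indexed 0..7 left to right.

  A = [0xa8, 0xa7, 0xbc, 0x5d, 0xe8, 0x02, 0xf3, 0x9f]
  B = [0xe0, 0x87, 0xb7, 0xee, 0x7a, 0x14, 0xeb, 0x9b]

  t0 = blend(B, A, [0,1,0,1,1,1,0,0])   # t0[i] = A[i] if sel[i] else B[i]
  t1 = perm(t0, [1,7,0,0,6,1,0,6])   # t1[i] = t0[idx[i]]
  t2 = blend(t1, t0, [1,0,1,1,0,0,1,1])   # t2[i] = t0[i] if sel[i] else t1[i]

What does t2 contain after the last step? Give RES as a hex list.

RES = [ 0xe0  0x9b  0xb7  0x5d  0xeb  0xa7  0xeb  0x9b ]

  t0: e0 a7 b7 5d e8 02 eb 9b
  t1: a7 9b e0 e0 eb a7 e0 eb
  t2: e0 9b b7 5d eb a7 eb 9b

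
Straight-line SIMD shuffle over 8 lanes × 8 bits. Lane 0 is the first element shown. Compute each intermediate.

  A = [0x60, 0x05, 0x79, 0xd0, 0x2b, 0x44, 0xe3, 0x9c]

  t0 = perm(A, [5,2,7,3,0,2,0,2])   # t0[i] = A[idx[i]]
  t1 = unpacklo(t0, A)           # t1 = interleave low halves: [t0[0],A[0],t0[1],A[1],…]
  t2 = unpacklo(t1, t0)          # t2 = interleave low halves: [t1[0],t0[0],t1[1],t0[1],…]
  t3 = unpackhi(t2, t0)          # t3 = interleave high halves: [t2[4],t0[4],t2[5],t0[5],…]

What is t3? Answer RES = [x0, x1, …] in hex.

→ t0 |44|79|9c|d0|60|79|60|79|
→ t1 |44|60|79|05|9c|79|d0|d0|
→ t2 |44|44|60|79|79|9c|05|d0|
→ t3 |79|60|9c|79|05|60|d0|79|

RES = [0x79, 0x60, 0x9c, 0x79, 0x05, 0x60, 0xd0, 0x79]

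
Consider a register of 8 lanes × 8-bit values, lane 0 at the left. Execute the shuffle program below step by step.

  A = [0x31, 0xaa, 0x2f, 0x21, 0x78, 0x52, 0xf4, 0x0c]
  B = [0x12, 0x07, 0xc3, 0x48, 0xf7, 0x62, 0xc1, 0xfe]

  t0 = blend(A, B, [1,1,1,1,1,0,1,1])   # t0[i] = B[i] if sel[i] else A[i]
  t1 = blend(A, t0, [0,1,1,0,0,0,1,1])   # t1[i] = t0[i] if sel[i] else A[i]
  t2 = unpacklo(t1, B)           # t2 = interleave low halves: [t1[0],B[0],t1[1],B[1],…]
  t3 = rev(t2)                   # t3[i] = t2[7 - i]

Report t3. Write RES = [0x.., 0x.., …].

  t0: 12 07 c3 48 f7 52 c1 fe
  t1: 31 07 c3 21 78 52 c1 fe
  t2: 31 12 07 07 c3 c3 21 48
  t3: 48 21 c3 c3 07 07 12 31

RES = [0x48, 0x21, 0xc3, 0xc3, 0x07, 0x07, 0x12, 0x31]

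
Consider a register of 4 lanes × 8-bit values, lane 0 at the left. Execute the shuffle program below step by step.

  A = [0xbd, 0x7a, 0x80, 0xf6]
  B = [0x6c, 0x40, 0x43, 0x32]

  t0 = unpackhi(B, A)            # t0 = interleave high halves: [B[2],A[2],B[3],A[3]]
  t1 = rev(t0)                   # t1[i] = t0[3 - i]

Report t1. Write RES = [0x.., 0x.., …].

  t0: 43 80 32 f6
  t1: f6 32 80 43

RES = [ 0xf6  0x32  0x80  0x43 ]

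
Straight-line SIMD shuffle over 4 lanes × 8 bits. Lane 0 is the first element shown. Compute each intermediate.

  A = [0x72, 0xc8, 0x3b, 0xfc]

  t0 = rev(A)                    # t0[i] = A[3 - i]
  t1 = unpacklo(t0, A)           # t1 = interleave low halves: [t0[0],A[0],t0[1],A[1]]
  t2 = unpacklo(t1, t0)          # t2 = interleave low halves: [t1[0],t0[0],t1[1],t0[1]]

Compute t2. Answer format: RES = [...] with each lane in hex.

t0 = [0xfc, 0x3b, 0xc8, 0x72]
t1 = [0xfc, 0x72, 0x3b, 0xc8]
t2 = [0xfc, 0xfc, 0x72, 0x3b]

RES = [ 0xfc  0xfc  0x72  0x3b ]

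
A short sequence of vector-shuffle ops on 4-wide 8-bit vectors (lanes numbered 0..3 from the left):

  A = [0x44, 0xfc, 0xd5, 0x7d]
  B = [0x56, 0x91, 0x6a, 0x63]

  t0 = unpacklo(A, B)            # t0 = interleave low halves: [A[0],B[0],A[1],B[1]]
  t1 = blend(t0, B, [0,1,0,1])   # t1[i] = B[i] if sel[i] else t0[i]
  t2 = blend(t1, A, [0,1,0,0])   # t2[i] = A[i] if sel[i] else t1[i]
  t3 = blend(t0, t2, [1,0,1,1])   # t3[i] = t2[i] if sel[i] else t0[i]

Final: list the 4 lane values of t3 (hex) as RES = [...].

  t0: 44 56 fc 91
  t1: 44 91 fc 63
  t2: 44 fc fc 63
  t3: 44 56 fc 63

RES = [0x44, 0x56, 0xfc, 0x63]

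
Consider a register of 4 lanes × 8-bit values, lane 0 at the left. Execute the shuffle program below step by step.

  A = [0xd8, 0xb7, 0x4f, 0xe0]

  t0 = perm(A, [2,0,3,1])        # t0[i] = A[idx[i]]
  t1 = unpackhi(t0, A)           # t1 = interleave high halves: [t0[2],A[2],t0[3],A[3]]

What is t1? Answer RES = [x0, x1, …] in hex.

→ t0 |4f|d8|e0|b7|
→ t1 |e0|4f|b7|e0|

RES = [ 0xe0  0x4f  0xb7  0xe0 ]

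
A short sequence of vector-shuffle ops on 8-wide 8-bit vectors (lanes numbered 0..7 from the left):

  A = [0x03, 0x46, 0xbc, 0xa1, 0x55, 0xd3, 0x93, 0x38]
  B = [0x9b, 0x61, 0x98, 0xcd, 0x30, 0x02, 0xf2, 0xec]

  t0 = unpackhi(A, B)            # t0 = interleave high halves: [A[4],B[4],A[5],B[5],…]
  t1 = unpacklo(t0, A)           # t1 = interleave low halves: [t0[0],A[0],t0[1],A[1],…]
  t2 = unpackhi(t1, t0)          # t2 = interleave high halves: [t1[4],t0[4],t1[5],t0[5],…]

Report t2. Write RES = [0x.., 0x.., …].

RES = [ 0xd3  0x93  0xbc  0xf2  0x02  0x38  0xa1  0xec ]

→ t0 |55|30|d3|02|93|f2|38|ec|
→ t1 |55|03|30|46|d3|bc|02|a1|
→ t2 |d3|93|bc|f2|02|38|a1|ec|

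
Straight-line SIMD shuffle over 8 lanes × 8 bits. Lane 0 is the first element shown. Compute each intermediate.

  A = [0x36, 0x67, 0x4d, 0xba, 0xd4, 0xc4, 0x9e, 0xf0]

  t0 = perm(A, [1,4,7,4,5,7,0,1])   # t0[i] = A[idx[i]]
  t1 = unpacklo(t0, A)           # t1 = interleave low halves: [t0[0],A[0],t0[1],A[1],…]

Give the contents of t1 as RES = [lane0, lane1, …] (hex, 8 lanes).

RES = [0x67, 0x36, 0xd4, 0x67, 0xf0, 0x4d, 0xd4, 0xba]

  t0: 67 d4 f0 d4 c4 f0 36 67
  t1: 67 36 d4 67 f0 4d d4 ba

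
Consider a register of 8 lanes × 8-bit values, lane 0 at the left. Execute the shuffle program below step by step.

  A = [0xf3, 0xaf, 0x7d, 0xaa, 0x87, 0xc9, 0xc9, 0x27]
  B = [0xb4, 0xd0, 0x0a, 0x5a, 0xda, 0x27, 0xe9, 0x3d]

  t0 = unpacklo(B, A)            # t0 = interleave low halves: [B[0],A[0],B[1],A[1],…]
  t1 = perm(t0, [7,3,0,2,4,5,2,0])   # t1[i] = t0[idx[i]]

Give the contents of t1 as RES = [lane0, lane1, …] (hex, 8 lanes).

  t0: b4 f3 d0 af 0a 7d 5a aa
  t1: aa af b4 d0 0a 7d d0 b4

RES = [0xaa, 0xaf, 0xb4, 0xd0, 0x0a, 0x7d, 0xd0, 0xb4]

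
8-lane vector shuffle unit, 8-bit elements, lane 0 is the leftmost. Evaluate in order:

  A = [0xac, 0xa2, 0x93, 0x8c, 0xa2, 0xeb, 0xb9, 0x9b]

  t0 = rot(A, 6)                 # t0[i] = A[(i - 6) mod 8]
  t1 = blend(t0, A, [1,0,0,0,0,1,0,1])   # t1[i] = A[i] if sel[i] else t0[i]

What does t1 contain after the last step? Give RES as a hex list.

RES = [0xac, 0x8c, 0xa2, 0xeb, 0xb9, 0xeb, 0xac, 0x9b]

t0 = [0x93, 0x8c, 0xa2, 0xeb, 0xb9, 0x9b, 0xac, 0xa2]
t1 = [0xac, 0x8c, 0xa2, 0xeb, 0xb9, 0xeb, 0xac, 0x9b]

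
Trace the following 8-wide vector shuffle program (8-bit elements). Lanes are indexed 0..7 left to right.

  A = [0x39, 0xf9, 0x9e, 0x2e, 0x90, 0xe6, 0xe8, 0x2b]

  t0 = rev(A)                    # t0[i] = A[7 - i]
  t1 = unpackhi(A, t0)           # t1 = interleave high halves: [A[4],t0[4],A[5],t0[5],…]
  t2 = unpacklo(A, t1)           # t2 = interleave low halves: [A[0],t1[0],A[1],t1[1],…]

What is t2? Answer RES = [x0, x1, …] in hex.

→ t0 |2b|e8|e6|90|2e|9e|f9|39|
→ t1 |90|2e|e6|9e|e8|f9|2b|39|
→ t2 |39|90|f9|2e|9e|e6|2e|9e|

RES = [ 0x39  0x90  0xf9  0x2e  0x9e  0xe6  0x2e  0x9e ]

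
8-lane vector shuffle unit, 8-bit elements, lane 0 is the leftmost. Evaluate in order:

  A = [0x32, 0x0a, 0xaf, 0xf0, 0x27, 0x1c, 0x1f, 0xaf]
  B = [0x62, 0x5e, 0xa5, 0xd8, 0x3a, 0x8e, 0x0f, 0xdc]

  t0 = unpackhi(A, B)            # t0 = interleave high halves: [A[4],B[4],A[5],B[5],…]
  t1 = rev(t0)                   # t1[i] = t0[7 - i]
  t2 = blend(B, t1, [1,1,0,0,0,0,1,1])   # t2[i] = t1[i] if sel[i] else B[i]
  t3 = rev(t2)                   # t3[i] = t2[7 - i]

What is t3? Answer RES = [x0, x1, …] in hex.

t0 = [0x27, 0x3a, 0x1c, 0x8e, 0x1f, 0x0f, 0xaf, 0xdc]
t1 = [0xdc, 0xaf, 0x0f, 0x1f, 0x8e, 0x1c, 0x3a, 0x27]
t2 = [0xdc, 0xaf, 0xa5, 0xd8, 0x3a, 0x8e, 0x3a, 0x27]
t3 = [0x27, 0x3a, 0x8e, 0x3a, 0xd8, 0xa5, 0xaf, 0xdc]

RES = [ 0x27  0x3a  0x8e  0x3a  0xd8  0xa5  0xaf  0xdc ]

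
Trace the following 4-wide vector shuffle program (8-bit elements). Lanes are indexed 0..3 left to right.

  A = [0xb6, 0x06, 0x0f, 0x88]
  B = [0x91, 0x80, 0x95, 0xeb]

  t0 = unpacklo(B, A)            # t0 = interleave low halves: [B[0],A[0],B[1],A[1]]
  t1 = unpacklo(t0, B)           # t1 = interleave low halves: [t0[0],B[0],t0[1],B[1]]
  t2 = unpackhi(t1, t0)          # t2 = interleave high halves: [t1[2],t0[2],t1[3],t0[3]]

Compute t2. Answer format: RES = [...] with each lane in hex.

t0 = [0x91, 0xb6, 0x80, 0x06]
t1 = [0x91, 0x91, 0xb6, 0x80]
t2 = [0xb6, 0x80, 0x80, 0x06]

RES = [ 0xb6  0x80  0x80  0x06 ]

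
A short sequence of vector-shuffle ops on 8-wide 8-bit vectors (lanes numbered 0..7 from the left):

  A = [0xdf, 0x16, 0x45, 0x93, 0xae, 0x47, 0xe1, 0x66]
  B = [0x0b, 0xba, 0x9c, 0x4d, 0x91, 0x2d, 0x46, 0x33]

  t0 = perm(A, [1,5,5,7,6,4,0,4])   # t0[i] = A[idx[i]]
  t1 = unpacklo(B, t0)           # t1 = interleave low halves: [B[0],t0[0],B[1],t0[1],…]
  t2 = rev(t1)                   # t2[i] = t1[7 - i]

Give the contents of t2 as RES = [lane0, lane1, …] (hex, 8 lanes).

RES = [ 0x66  0x4d  0x47  0x9c  0x47  0xba  0x16  0x0b ]

t0 = [0x16, 0x47, 0x47, 0x66, 0xe1, 0xae, 0xdf, 0xae]
t1 = [0x0b, 0x16, 0xba, 0x47, 0x9c, 0x47, 0x4d, 0x66]
t2 = [0x66, 0x4d, 0x47, 0x9c, 0x47, 0xba, 0x16, 0x0b]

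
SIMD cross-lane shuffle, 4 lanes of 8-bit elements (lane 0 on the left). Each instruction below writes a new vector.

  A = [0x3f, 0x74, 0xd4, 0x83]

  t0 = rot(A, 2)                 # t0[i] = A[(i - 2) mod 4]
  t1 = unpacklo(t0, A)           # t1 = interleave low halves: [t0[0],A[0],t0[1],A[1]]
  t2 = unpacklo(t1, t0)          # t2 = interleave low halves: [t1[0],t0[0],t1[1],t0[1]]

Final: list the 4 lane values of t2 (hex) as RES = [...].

→ t0 |d4|83|3f|74|
→ t1 |d4|3f|83|74|
→ t2 |d4|d4|3f|83|

RES = [0xd4, 0xd4, 0x3f, 0x83]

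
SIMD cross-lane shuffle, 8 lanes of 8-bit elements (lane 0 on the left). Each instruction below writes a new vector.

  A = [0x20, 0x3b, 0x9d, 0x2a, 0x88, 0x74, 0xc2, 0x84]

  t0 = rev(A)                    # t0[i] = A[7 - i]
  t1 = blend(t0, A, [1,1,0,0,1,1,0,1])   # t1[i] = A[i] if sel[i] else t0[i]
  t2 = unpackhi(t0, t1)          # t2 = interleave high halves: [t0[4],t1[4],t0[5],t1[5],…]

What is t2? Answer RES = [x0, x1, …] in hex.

  t0: 84 c2 74 88 2a 9d 3b 20
  t1: 20 3b 74 88 88 74 3b 84
  t2: 2a 88 9d 74 3b 3b 20 84

RES = [0x2a, 0x88, 0x9d, 0x74, 0x3b, 0x3b, 0x20, 0x84]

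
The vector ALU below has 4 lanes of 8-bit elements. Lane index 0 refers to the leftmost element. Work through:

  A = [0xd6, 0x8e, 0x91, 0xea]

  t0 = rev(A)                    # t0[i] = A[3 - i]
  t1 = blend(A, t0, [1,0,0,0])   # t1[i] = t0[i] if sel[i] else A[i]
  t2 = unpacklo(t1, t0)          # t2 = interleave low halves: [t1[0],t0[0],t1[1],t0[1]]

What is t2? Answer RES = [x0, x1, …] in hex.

t0 = [0xea, 0x91, 0x8e, 0xd6]
t1 = [0xea, 0x8e, 0x91, 0xea]
t2 = [0xea, 0xea, 0x8e, 0x91]

RES = [ 0xea  0xea  0x8e  0x91 ]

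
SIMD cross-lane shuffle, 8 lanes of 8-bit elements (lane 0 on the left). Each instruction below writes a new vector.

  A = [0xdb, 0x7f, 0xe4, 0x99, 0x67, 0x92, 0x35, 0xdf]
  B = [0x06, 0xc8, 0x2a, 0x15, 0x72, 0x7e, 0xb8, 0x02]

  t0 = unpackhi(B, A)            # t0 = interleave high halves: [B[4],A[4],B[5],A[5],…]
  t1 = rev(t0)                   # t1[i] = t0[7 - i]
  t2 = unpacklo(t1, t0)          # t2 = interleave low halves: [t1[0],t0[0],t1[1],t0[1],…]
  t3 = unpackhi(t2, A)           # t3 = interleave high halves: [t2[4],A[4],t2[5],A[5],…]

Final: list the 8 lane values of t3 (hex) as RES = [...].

t0 = [0x72, 0x67, 0x7e, 0x92, 0xb8, 0x35, 0x02, 0xdf]
t1 = [0xdf, 0x02, 0x35, 0xb8, 0x92, 0x7e, 0x67, 0x72]
t2 = [0xdf, 0x72, 0x02, 0x67, 0x35, 0x7e, 0xb8, 0x92]
t3 = [0x35, 0x67, 0x7e, 0x92, 0xb8, 0x35, 0x92, 0xdf]

RES = [ 0x35  0x67  0x7e  0x92  0xb8  0x35  0x92  0xdf ]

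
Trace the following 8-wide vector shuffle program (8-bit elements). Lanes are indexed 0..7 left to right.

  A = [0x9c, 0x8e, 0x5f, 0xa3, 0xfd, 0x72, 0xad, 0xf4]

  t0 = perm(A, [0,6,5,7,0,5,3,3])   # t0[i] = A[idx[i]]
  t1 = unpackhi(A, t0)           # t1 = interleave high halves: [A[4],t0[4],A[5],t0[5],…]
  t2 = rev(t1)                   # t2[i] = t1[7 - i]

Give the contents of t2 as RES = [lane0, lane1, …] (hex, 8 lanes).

RES = [ 0xa3  0xf4  0xa3  0xad  0x72  0x72  0x9c  0xfd ]

t0 = [0x9c, 0xad, 0x72, 0xf4, 0x9c, 0x72, 0xa3, 0xa3]
t1 = [0xfd, 0x9c, 0x72, 0x72, 0xad, 0xa3, 0xf4, 0xa3]
t2 = [0xa3, 0xf4, 0xa3, 0xad, 0x72, 0x72, 0x9c, 0xfd]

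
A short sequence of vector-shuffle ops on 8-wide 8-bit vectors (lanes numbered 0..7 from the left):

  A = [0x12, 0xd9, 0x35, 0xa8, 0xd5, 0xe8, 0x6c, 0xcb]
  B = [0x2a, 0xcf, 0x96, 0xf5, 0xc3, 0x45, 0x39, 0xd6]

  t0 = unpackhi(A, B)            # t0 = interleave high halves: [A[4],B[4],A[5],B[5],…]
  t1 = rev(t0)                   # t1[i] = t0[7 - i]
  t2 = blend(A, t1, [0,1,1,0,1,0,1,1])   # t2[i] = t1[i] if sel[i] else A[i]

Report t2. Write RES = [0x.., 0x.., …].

RES = [ 0x12  0xcb  0x39  0xa8  0x45  0xe8  0xc3  0xd5 ]

→ t0 |d5|c3|e8|45|6c|39|cb|d6|
→ t1 |d6|cb|39|6c|45|e8|c3|d5|
→ t2 |12|cb|39|a8|45|e8|c3|d5|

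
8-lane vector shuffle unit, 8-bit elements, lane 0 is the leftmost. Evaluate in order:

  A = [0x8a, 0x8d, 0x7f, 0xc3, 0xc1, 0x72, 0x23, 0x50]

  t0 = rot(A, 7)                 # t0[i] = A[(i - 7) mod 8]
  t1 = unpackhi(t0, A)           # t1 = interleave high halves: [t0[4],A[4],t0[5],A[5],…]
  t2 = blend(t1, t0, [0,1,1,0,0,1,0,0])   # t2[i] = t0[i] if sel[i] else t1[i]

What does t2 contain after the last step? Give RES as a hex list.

RES = [ 0x72  0x7f  0xc3  0x72  0x50  0x23  0x8a  0x50 ]

→ t0 |8d|7f|c3|c1|72|23|50|8a|
→ t1 |72|c1|23|72|50|23|8a|50|
→ t2 |72|7f|c3|72|50|23|8a|50|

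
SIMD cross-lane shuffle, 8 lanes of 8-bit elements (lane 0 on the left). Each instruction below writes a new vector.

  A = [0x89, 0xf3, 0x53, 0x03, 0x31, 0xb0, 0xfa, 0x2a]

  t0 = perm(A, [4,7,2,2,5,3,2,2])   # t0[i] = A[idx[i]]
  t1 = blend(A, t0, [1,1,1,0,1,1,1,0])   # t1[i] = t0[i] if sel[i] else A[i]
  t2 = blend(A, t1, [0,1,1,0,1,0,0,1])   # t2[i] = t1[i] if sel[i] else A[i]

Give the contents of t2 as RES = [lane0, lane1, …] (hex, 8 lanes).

t0 = [0x31, 0x2a, 0x53, 0x53, 0xb0, 0x03, 0x53, 0x53]
t1 = [0x31, 0x2a, 0x53, 0x03, 0xb0, 0x03, 0x53, 0x2a]
t2 = [0x89, 0x2a, 0x53, 0x03, 0xb0, 0xb0, 0xfa, 0x2a]

RES = [0x89, 0x2a, 0x53, 0x03, 0xb0, 0xb0, 0xfa, 0x2a]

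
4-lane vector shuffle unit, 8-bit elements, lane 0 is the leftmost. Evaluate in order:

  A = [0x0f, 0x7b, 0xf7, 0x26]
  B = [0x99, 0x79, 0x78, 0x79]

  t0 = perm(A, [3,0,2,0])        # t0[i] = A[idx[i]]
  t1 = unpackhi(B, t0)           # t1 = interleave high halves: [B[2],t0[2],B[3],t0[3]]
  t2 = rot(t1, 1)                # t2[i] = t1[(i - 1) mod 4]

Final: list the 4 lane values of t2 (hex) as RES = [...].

RES = [0x0f, 0x78, 0xf7, 0x79]

t0 = [0x26, 0x0f, 0xf7, 0x0f]
t1 = [0x78, 0xf7, 0x79, 0x0f]
t2 = [0x0f, 0x78, 0xf7, 0x79]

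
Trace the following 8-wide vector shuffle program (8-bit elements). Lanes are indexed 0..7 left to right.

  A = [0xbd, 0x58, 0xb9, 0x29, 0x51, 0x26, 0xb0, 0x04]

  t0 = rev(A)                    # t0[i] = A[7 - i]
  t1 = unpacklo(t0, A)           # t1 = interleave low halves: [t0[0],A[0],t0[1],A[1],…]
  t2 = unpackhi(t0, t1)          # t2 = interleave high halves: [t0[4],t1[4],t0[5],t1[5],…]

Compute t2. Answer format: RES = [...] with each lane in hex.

RES = [ 0x29  0x26  0xb9  0xb9  0x58  0x51  0xbd  0x29 ]

t0 = [0x04, 0xb0, 0x26, 0x51, 0x29, 0xb9, 0x58, 0xbd]
t1 = [0x04, 0xbd, 0xb0, 0x58, 0x26, 0xb9, 0x51, 0x29]
t2 = [0x29, 0x26, 0xb9, 0xb9, 0x58, 0x51, 0xbd, 0x29]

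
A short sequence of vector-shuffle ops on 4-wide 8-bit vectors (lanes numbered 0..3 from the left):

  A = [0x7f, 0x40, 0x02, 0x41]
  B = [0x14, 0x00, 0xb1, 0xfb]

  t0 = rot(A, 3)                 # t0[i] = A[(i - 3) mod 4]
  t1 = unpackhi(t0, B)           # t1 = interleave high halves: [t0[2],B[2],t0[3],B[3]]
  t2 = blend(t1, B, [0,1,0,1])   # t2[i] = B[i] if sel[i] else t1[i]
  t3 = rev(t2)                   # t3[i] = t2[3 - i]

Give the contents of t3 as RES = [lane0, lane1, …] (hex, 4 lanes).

RES = [0xfb, 0x7f, 0x00, 0x41]

  t0: 40 02 41 7f
  t1: 41 b1 7f fb
  t2: 41 00 7f fb
  t3: fb 7f 00 41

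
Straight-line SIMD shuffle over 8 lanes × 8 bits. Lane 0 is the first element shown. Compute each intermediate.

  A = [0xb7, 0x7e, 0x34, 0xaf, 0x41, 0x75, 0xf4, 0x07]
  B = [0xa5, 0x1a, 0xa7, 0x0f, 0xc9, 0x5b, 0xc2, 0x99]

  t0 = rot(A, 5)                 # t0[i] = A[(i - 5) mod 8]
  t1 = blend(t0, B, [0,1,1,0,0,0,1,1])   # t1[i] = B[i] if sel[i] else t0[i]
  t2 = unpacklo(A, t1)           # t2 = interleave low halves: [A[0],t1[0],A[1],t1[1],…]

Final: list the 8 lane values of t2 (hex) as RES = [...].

  t0: af 41 75 f4 07 b7 7e 34
  t1: af 1a a7 f4 07 b7 c2 99
  t2: b7 af 7e 1a 34 a7 af f4

RES = [0xb7, 0xaf, 0x7e, 0x1a, 0x34, 0xa7, 0xaf, 0xf4]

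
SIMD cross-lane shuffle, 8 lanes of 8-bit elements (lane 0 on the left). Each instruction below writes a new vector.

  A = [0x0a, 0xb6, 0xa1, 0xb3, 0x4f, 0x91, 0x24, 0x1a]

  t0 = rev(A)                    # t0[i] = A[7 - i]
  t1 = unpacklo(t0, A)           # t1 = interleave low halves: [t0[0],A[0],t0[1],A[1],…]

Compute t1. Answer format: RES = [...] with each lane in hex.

RES = [0x1a, 0x0a, 0x24, 0xb6, 0x91, 0xa1, 0x4f, 0xb3]

t0 = [0x1a, 0x24, 0x91, 0x4f, 0xb3, 0xa1, 0xb6, 0x0a]
t1 = [0x1a, 0x0a, 0x24, 0xb6, 0x91, 0xa1, 0x4f, 0xb3]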